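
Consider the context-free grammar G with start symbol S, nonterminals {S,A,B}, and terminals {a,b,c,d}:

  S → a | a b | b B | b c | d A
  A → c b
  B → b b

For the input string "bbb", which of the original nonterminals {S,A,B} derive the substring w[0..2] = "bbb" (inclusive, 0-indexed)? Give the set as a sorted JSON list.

CNF form of G:
  S -> T1 B | T1 T0 | T2 T1 | T3 A | a
  A -> T0 T1
  B -> T1 T1
  T0 -> c
  T1 -> b
  T2 -> a
  T3 -> d

Fill CYK table bottom-up (cells [i..j] with 0 ≤ i ≤ j ≤ 2 only):
  cell(0,0) b: {T1}  orig:{}
  cell(1,1) b: {T1}  orig:{}
  cell(2,2) b: {T1}  orig:{}
  cell(0,1) bb: {B}
  cell(1,2) bb: {B}
  cell(0,2) bbb: {S}

Original NTs in T[0,2] deriving "bbb": ["S"]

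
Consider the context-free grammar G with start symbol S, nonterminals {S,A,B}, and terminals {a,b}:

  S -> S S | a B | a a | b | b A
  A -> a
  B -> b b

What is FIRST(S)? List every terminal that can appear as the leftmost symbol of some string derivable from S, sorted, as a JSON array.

Compute FIRST by fixpoint:
round 1:
  A via A→a: +{a}
  B via B→b b: +{b}
  S via S→a B: +{a}
  S via S→b: +{b}
  S: {a,b}  A: {a}  B: {b}
round 2: — fixpoint
  S: {a,b}  A: {a}  B: {b}

FIRST(S) = ["a", "b"]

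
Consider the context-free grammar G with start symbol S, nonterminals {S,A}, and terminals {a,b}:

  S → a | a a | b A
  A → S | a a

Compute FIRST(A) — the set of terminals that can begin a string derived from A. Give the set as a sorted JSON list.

Compute FIRST by fixpoint:
[1]
  A via A→a a: +{a}
  S via S→a: +{a}
  S via S→b A: +{b}
  FIRST[S]={a,b}  FIRST[A]={a}
[2]
  A via A→S: +{b}
  FIRST[S]={a,b}  FIRST[A]={a,b}
[3] done
  FIRST[S]={a,b}  FIRST[A]={a,b}

FIRST(A) = ["a", "b"]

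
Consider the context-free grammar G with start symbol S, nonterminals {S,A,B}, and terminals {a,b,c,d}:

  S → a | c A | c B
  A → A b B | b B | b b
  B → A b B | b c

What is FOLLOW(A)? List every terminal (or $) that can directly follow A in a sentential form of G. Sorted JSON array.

FIRST iteration:
pass 1:
  A via A→b B: +{b}
  B via B→A b B: +{b}
  S via S→a: +{a}
  S via S→c A: +{c}
  FIRST(S)={a,c}  FIRST(A)={b}  FIRST(B)={b}
pass 2: — fixpoint
  FIRST(S)={a,c}  FIRST(A)={b}  FIRST(B)={b}

Compute FOLLOW by fixpoint:
seed FOLLOW(S) with $
round 1:
  A→A b B: FOLLOW(A) ⊇ FIRST(b) = {b}; new: +{b}
  A→A b B: FOLLOW(B) ⊇ FOLLOW(A) ⊇ {b}; new: +{b}
  S→c A: FOLLOW(A) ⊇ FOLLOW(S) ⊇ {$}; new: +{$}
  S→c B: FOLLOW(B) ⊇ FOLLOW(S) ⊇ {$}; new: +{$}
  FOLLOW(S)={$}  FOLLOW(A)={$,b}  FOLLOW(B)={$,b}
round 2: done
  FOLLOW(S)={$}  FOLLOW(A)={$,b}  FOLLOW(B)={$,b}

FOLLOW(A) = ["$", "b"]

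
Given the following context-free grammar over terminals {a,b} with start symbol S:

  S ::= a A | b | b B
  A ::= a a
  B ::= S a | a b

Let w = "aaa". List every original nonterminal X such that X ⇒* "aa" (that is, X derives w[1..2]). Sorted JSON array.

CNF form of G:
  S -> T0 A | T1 B | b
  A -> T0 T0
  B -> S T0 | T0 T1
  T0 -> a
  T1 -> b

Fill CYK table bottom-up — only the sub-triangle for w[1..2]:
  cell(1,1) a: {T0}  orig:{}
  cell(2,2) a: {T0}  orig:{}
  cell(1,2) aa: {A}

Original NTs in T[1,2] deriving "aa": ["A"]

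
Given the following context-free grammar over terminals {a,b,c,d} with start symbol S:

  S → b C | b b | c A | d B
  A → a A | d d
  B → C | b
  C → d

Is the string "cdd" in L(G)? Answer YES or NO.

Convert to CNF:
  S -> T1 B | T2 C | T2 T2 | T3 A
  A -> T0 A | T1 T1
  B -> b | d
  C -> d
  T0 -> a
  T1 -> d
  T2 -> b
  T3 -> c

CYK table (by increasing span):
  [0..0]={T3}  "c"  orig:{}
  [1..1]={B,C,T1}  "d"  orig:{B,C}
  [2..2]={B,C,T1}  "d"  orig:{B,C}
  [0..1]=∅  "cd"
  [1..2]={A,S}  "dd"
  [0..2]={S}  "cdd"

S ∈ T[0,2] ⇒ YES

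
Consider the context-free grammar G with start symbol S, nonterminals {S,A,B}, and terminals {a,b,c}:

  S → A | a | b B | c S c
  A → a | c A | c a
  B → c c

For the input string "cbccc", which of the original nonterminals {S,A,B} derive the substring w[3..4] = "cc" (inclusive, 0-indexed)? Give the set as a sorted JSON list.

CNF form of G:
  S -> T0 A | T0 T1 | T0 X3 | T2 B | a
  A -> T0 A | T0 T1 | a
  B -> T0 T0
  T0 -> c
  T1 -> a
  T2 -> b
  X3 -> S T0

CYK fill — only the sub-triangle for w[3..4]:
  T[3,3] 'c' = {T0}  orig:{}
  T[4,4] 'c' = {T0}  orig:{}
  T[3,4] 'cc' = {B}

Original NTs in T[3,4] deriving "cc": ["B"]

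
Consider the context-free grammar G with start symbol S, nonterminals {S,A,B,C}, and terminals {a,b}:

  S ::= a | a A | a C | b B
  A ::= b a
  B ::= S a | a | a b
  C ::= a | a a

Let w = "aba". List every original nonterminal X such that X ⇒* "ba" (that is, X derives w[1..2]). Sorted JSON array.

CNF form of G:
  S -> T0 B | T1 A | T1 C | a
  A -> T0 T1
  B -> S T1 | T1 T0 | a
  C -> T1 T1 | a
  T0 -> b
  T1 -> a

CYK table (by increasing span), restricted to cells inside w[1..2]:
  cell(1,1) b: {T0}  orig:{}
  cell(2,2) a: {B,C,S,T1}  orig:{B,C,S}
  cell(1,2) ba: {A,S}

Original NTs in T[1,2] deriving "ba": ["A", "S"]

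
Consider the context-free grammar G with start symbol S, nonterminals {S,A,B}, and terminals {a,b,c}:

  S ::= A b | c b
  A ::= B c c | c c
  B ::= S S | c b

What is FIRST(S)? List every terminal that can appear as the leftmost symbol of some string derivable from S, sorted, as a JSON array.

FIRST iteration:
pass 1:
  A via A→c c: +{c}
  B via B→c b: +{c}
  S via S→A b: +{c}
  FIRST[S]={c}  FIRST[A]={c}  FIRST[B]={c}
pass 2: (stable)
  FIRST[S]={c}  FIRST[A]={c}  FIRST[B]={c}

FIRST(S) = ["c"]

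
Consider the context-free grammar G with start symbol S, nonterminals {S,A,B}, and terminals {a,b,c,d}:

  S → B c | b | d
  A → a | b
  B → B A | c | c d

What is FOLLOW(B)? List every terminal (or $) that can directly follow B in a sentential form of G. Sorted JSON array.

FIRST sets, iterate to fixpoint:
pass 1:
  A via A→a: +{a}
  A via A→b: +{b}
  B via B→c: +{c}
  S via S→B c: +{c}
  S via S→b: +{b}
  S via S→d: +{d}
  FIRST(S)={b,c,d}  FIRST(A)={a,b}  FIRST(B)={c}
pass 2: (stable)
  FIRST(S)={b,c,d}  FIRST(A)={a,b}  FIRST(B)={c}

FOLLOW iteration:
FOLLOW(S) := {$}
iter 1:
  B→B A: FOLLOW(B) ⊇ FIRST(A) = {a,b}; new: +{a,b}
  B→B A: FOLLOW(A) ⊇ FOLLOW(B) ⊇ {a,b}; new: +{a,b}
  S→B c: FOLLOW(B) ⊇ FIRST(c) = {c}; new: +{c}
  FOLLOW(S)={$}  FOLLOW(A)={a,b}  FOLLOW(B)={a,b,c}
iter 2:
  B→B A: FOLLOW(A) ⊇ FOLLOW(B) ⊇ {a,b,c}; new: +{c}
  FOLLOW(S)={$}  FOLLOW(A)={a,b,c}  FOLLOW(B)={a,b,c}
iter 3: (stable)
  FOLLOW(S)={$}  FOLLOW(A)={a,b,c}  FOLLOW(B)={a,b,c}

FOLLOW(B) = ["a", "b", "c"]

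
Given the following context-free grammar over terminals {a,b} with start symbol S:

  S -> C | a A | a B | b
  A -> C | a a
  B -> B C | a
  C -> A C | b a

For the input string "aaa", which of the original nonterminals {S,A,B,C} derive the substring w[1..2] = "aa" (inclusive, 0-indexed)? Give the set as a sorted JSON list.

CNF form of G:
  S -> A C | T0 A | T0 B | T1 T0 | b
  A -> A C | T0 T0 | T1 T0
  B -> B C | a
  C -> A C | T1 T0
  T0 -> a
  T1 -> b

CYK table (by increasing span), restricted to cells inside w[1..2]:
  cell(1,1) a: {B,T0}  orig:{B}
  cell(2,2) a: {B,T0}  orig:{B}
  cell(1,2) aa: {A,S}

Original NTs in T[1,2] deriving "aa": ["A", "S"]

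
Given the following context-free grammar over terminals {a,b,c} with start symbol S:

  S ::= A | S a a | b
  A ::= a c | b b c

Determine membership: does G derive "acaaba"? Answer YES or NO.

CNF form of G:
  S -> S X4 | T0 T1 | T2 X5 | b
  A -> T0 T1 | T2 X3
  T0 -> a
  T1 -> c
  T2 -> b
  X3 -> T2 T1
  X4 -> T0 T0
  X5 -> T2 T1

CYK fill:
  T[0,0] 'a' = {T0}  orig:{}
  T[1,1] 'c' = {T1}  orig:{}
  T[2,2] 'a' = {T0}  orig:{}
  T[3,3] 'a' = {T0}  orig:{}
  T[4,4] 'b' = {S,T2}  orig:{S}
  T[5,5] 'a' = {T0}  orig:{}
  T[0,1] 'ac' = {A,S}
  T[1,2] 'ca' = ∅
  T[2,3] 'aa' = {X4}  orig:{}
  T[3,4] 'ab' = ∅
  T[4,5] 'ba' = ∅
  T[0,2] 'aca' = ∅
  T[1,3] 'caa' = ∅
  T[2,4] 'aab' = ∅
  T[3,5] 'aba' = ∅
  T[0,3] 'acaa' = {S}
  T[1,4] 'caab' = ∅
  T[2,5] 'aaba' = ∅
  T[0,4] 'acaab' = ∅
  T[1,5] 'caaba' = ∅
  T[0,5] 'acaaba' = ∅

S ∉ T[0,5] ⇒ NO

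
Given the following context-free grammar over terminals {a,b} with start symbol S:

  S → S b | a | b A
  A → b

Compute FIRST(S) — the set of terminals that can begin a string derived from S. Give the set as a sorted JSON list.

FIRST iteration:
[1]
  A via A→b: +{b}
  S via S→a: +{a}
  S via S→b A: +{b}
  FIRST(S)={a,b}  FIRST(A)={b}
[2] done
  FIRST(S)={a,b}  FIRST(A)={b}

FIRST(S) = ["a", "b"]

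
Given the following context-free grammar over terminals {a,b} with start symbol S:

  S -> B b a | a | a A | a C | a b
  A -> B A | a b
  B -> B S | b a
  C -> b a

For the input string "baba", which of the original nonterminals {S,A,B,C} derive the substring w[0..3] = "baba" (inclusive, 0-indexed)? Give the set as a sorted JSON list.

CNF form of G:
  S -> B X2 | T0 A | T0 C | T0 T1 | a
  A -> B A | T0 T1
  B -> B S | T1 T0
  C -> T1 T0
  T0 -> a
  T1 -> b
  X2 -> T1 T0

CYK fill — only the sub-triangle for w[0..3]:
  [0..0]={T1}  "b"  orig:{}
  [1..1]={S,T0}  "a"  orig:{S}
  [2..2]={T1}  "b"  orig:{}
  [3..3]={S,T0}  "a"  orig:{S}
  [0..1]={B,C,X2}  "ba"  orig:{B,C}
  [1..2]={A,S}  "ab"
  [2..3]={B,C,X2}  "ba"  orig:{B,C}
  [0..2]=∅  "bab"
  [1..3]={S}  "aba"
  [0..3]={S}  "baba"

Original NTs in T[0,3] deriving "baba": ["S"]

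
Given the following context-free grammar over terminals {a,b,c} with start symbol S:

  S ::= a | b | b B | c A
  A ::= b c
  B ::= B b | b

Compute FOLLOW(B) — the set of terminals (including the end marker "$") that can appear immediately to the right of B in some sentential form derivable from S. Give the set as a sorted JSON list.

FIRST iteration:
[1]
  A via A→b c: +{b}
  B via B→b: +{b}
  S via S→a: +{a}
  S via S→b: +{b}
  S via S→c A: +{c}
  FIRST(S)={a,b,c}  FIRST(A)={b}  FIRST(B)={b}
[2] (no change)
  FIRST(S)={a,b,c}  FIRST(A)={b}  FIRST(B)={b}

Compute FOLLOW by fixpoint:
seed FOLLOW(S) with $
iter 1:
  B→B b: FOLLOW(B) ⊇ FIRST(b) = {b}; new: +{b}
  S→b B: FOLLOW(B) ⊇ FOLLOW(S) ⊇ {$}; new: +{$}
  S→c A: FOLLOW(A) ⊇ FOLLOW(S) ⊇ {$}; new: +{$}
  FOLLOW(S)={$}  FOLLOW(A)={$}  FOLLOW(B)={$,b}
iter 2: (no change)
  FOLLOW(S)={$}  FOLLOW(A)={$}  FOLLOW(B)={$,b}

FOLLOW(B) = ["$", "b"]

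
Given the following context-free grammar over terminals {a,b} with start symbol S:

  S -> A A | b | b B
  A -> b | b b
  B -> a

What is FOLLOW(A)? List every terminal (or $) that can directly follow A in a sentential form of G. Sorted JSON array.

FIRST sets, iterate to fixpoint:
[1]
  A via A→b: +{b}
  B via B→a: +{a}
  S via S→A A: +{b}
  FIRST(S)={b}  FIRST(A)={b}  FIRST(B)={a}
[2] — fixpoint
  FIRST(S)={b}  FIRST(A)={b}  FIRST(B)={a}

FOLLOW iteration:
initialize: $ ∈ FOLLOW(S)
[1]
  S→A A: FOLLOW(A) ⊇ FIRST(A) = {b}; new: +{b}
  S→A A: FOLLOW(A) ⊇ FOLLOW(S) ⊇ {$}; new: +{$}
  S→b B: FOLLOW(B) ⊇ FOLLOW(S) ⊇ {$}; new: +{$}
  FOLLOW(S)={$}  FOLLOW(A)={$,b}  FOLLOW(B)={$}
[2] — fixpoint
  FOLLOW(S)={$}  FOLLOW(A)={$,b}  FOLLOW(B)={$}

FOLLOW(A) = ["$", "b"]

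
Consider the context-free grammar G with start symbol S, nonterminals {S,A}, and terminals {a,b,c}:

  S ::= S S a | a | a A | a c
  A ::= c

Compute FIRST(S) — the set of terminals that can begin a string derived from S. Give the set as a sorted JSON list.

FIRST iteration:
iter 1:
  A via A→c: +{c}
  S via S→a: +{a}
  S: {a}  A: {c}
iter 2: — fixpoint
  S: {a}  A: {c}

FIRST(S) = ["a"]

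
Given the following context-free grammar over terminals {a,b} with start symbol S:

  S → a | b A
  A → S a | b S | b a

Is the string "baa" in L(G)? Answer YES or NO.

CNF form of G:
  S -> T1 A | a
  A -> S T0 | T1 S | T1 T0
  T0 -> a
  T1 -> b

CYK table (by increasing span):
  [0..0]={T1}  "b"  orig:{}
  [1..1]={S,T0}  "a"  orig:{S}
  [2..2]={S,T0}  "a"  orig:{S}
  [0..1]={A}  "ba"
  [1..2]={A}  "aa"
  [0..2]={S}  "baa"

S ∈ T[0,2] ⇒ YES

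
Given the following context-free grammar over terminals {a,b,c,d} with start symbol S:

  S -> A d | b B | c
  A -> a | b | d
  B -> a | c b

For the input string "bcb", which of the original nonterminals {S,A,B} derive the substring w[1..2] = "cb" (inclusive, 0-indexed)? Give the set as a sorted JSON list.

CNF form of G:
  S -> A T2 | T1 B | c
  A -> a | b | d
  B -> T0 T1 | a
  T0 -> c
  T1 -> b
  T2 -> d

Fill CYK table bottom-up (cells [i..j] with 1 ≤ i ≤ j ≤ 2 only):
  cell(1,1) c: {S,T0}  orig:{S}
  cell(2,2) b: {A,T1}  orig:{A}
  cell(1,2) cb: {B}

Original NTs in T[1,2] deriving "cb": ["B"]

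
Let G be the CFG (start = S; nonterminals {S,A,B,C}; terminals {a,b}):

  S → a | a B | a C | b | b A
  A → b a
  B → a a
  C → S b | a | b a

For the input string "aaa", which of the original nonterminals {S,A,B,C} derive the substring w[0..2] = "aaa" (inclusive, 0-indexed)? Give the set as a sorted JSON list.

CNF form of G:
  S -> T0 A | T1 B | T1 C | a | b
  A -> T0 T1
  B -> T1 T1
  C -> S T0 | T0 T1 | a
  T0 -> b
  T1 -> a

Fill CYK table bottom-up, restricted to cells inside w[0..2]:
  T[0,0] 'a' = {C,S,T1}  orig:{C,S}
  T[1,1] 'a' = {C,S,T1}  orig:{C,S}
  T[2,2] 'a' = {C,S,T1}  orig:{C,S}
  T[0,1] 'aa' = {B,S}
  T[1,2] 'aa' = {B,S}
  T[0,2] 'aaa' = {S}

Original NTs in T[0,2] deriving "aaa": ["S"]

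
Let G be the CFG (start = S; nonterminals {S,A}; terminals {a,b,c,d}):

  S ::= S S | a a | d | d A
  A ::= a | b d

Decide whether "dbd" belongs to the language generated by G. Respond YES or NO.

Convert to CNF:
  S -> S S | T1 A | T2 T2 | d
  A -> T0 T1 | a
  T0 -> b
  T1 -> d
  T2 -> a

CYK table (by increasing span):
  T[0,0] 'd' = {S,T1}  orig:{S}
  T[1,1] 'b' = {T0}  orig:{}
  T[2,2] 'd' = {S,T1}  orig:{S}
  T[0,1] 'db' = ∅
  T[1,2] 'bd' = {A}
  T[0,2] 'dbd' = {S}

S ∈ T[0,2] ⇒ YES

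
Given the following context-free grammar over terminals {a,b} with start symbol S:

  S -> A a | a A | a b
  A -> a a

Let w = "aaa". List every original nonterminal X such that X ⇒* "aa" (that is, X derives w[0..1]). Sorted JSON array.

CNF form of G:
  S -> A T0 | T0 A | T0 T1
  A -> T0 T0
  T0 -> a
  T1 -> b

Fill CYK table bottom-up (cells [i..j] with 0 ≤ i ≤ j ≤ 1 only):
  T[0,0] 'a' = {T0}  orig:{}
  T[1,1] 'a' = {T0}  orig:{}
  T[0,1] 'aa' = {A}

Original NTs in T[0,1] deriving "aa": ["A"]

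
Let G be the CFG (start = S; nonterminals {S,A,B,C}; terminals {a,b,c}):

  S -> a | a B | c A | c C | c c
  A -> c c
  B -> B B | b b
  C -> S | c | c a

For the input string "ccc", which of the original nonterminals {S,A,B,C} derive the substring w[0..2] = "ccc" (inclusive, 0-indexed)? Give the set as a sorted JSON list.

CNF form of G:
  S -> T0 A | T0 C | T0 T0 | T2 B | a
  A -> T0 T0
  B -> B B | T1 T1
  C -> T0 A | T0 C | T0 T0 | T0 T2 | T2 B | a | c
  T0 -> c
  T1 -> b
  T2 -> a

CYK fill (cells [i..j] with 0 ≤ i ≤ j ≤ 2 only):
  T[0,0] 'c' = {C,T0}  orig:{C}
  T[1,1] 'c' = {C,T0}  orig:{C}
  T[2,2] 'c' = {C,T0}  orig:{C}
  T[0,1] 'cc' = {A,C,S}
  T[1,2] 'cc' = {A,C,S}
  T[0,2] 'ccc' = {C,S}

Original NTs in T[0,2] deriving "ccc": ["C", "S"]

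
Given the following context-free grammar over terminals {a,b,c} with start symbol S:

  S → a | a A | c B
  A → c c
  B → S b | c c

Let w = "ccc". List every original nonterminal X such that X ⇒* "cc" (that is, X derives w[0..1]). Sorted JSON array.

CNF form of G:
  S -> T0 B | T2 A | a
  A -> T0 T0
  B -> S T1 | T0 T0
  T0 -> c
  T1 -> b
  T2 -> a

CYK table (by increasing span) — only the sub-triangle for w[0..1]:
  T[0,0] 'c' = {T0}  orig:{}
  T[1,1] 'c' = {T0}  orig:{}
  T[0,1] 'cc' = {A,B}

Original NTs in T[0,1] deriving "cc": ["A", "B"]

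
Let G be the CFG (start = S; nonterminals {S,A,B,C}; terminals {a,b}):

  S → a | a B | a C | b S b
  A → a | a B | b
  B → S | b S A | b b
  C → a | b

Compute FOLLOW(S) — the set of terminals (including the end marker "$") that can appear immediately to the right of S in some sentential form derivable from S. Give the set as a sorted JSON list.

FIRST iteration:
pass 1:
  A via A→a: +{a}
  A via A→b: +{b}
  B via B→b S A: +{b}
  C via C→a: +{a}
  C via C→b: +{b}
  S via S→a: +{a}
  S via S→b S b: +{b}
  FIRST(S)={a,b}  FIRST(A)={a,b}  FIRST(B)={b}  FIRST(C)={a,b}
pass 2:
  B via B→S: +{a}
  FIRST(S)={a,b}  FIRST(A)={a,b}  FIRST(B)={a,b}  FIRST(C)={a,b}
pass 3: (stable)
  FIRST(S)={a,b}  FIRST(A)={a,b}  FIRST(B)={a,b}  FIRST(C)={a,b}

FOLLOW sets:
initialize: $ ∈ FOLLOW(S)
pass 1:
  B→b S A: FOLLOW(S) ⊇ FIRST(A) = {a,b}; new: +{a,b}
  S→a B: FOLLOW(B) ⊇ FOLLOW(S) ⊇ {$,a,b}; new: +{$,a,b}
  S→a C: FOLLOW(C) ⊇ FOLLOW(S) ⊇ {$,a,b}; new: +{$,a,b}
  FOLLOW(S)={$,a,b}  FOLLOW(A)={}  FOLLOW(B)={$,a,b}  FOLLOW(C)={$,a,b}
pass 2:
  B→b S A: FOLLOW(A) ⊇ FOLLOW(B) ⊇ {$,a,b}; new: +{$,a,b}
  FOLLOW(S)={$,a,b}  FOLLOW(A)={$,a,b}  FOLLOW(B)={$,a,b}  FOLLOW(C)={$,a,b}
pass 3: (no change)
  FOLLOW(S)={$,a,b}  FOLLOW(A)={$,a,b}  FOLLOW(B)={$,a,b}  FOLLOW(C)={$,a,b}

FOLLOW(S) = ["$", "a", "b"]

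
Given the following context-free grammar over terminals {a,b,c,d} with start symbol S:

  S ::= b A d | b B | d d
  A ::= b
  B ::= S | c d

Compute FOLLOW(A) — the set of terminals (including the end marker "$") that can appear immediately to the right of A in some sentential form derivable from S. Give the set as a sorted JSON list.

FIRST sets, iterate to fixpoint:
iter 1:
  A via A→b: +{b}
  B via B→c d: +{c}
  S via S→b A d: +{b}
  S via S→d d: +{d}
  FIRST(S)={b,d}  FIRST(A)={b}  FIRST(B)={c}
iter 2:
  B via B→S: +{b,d}
  FIRST(S)={b,d}  FIRST(A)={b}  FIRST(B)={b,c,d}
iter 3: done
  FIRST(S)={b,d}  FIRST(A)={b}  FIRST(B)={b,c,d}

FOLLOW iteration:
seed FOLLOW(S) with $
pass 1:
  S→b A d: FOLLOW(A) ⊇ FIRST(d) = {d}; new: +{d}
  S→b B: FOLLOW(B) ⊇ FOLLOW(S) ⊇ {$}; new: +{$}
  S: {$}  A: {d}  B: {$}
pass 2: (no change)
  S: {$}  A: {d}  B: {$}

FOLLOW(A) = ["d"]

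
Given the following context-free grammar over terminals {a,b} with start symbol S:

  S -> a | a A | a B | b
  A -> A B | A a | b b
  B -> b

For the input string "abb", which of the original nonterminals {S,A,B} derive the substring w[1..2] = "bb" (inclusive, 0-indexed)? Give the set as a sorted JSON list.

CNF form of G:
  S -> T0 A | T0 B | a | b
  A -> A B | A T0 | T1 T1
  B -> b
  T0 -> a
  T1 -> b

CYK fill, restricted to cells inside w[1..2]:
  T[1,1] 'b' = {B,S,T1}  orig:{B,S}
  T[2,2] 'b' = {B,S,T1}  orig:{B,S}
  T[1,2] 'bb' = {A}

Original NTs in T[1,2] deriving "bb": ["A"]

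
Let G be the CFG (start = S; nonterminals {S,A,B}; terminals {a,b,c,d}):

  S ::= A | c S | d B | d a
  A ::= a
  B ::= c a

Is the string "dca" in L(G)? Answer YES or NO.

CNF form of G:
  S -> T0 S | T2 B | T2 T1 | a
  A -> a
  B -> T0 T1
  T0 -> c
  T1 -> a
  T2 -> d

Fill CYK table bottom-up:
  T[0,0] 'd' = {T2}  orig:{}
  T[1,1] 'c' = {T0}  orig:{}
  T[2,2] 'a' = {A,S,T1}  orig:{A,S}
  T[0,1] 'dc' = ∅
  T[1,2] 'ca' = {B,S}
  T[0,2] 'dca' = {S}

S ∈ T[0,2] ⇒ YES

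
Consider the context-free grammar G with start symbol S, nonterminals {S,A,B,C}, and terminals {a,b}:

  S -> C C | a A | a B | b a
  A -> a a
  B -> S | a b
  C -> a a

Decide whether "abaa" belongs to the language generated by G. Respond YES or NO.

Convert to CNF:
  S -> C C | T0 A | T0 B | T1 T0
  A -> T0 T0
  B -> C C | T0 A | T0 B | T0 T1 | T1 T0
  C -> T0 T0
  T0 -> a
  T1 -> b

Fill CYK table bottom-up:
  cell(0,0) a: {T0}  orig:{}
  cell(1,1) b: {T1}  orig:{}
  cell(2,2) a: {T0}  orig:{}
  cell(3,3) a: {T0}  orig:{}
  cell(0,1) ab: {B}
  cell(1,2) ba: {B,S}
  cell(2,3) aa: {A,C}
  cell(0,2) aba: {B,S}
  cell(1,3) baa: ∅
  cell(0,3) abaa: ∅

S ∉ T[0,3] ⇒ NO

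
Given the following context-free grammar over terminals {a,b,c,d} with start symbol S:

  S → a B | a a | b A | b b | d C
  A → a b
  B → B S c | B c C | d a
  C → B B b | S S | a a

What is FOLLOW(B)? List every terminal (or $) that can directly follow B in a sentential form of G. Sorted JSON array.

FIRST iteration:
pass 1:
  A via A→a b: +{a}
  B via B→d a: +{d}
  C via C→B B b: +{d}
  C via C→a a: +{a}
  S via S→a B: +{a}
  S via S→b A: +{b}
  S via S→d C: +{d}
  FIRST(S)={a,b,d}  FIRST(A)={a}  FIRST(B)={d}  FIRST(C)={a,d}
pass 2:
  C via C→S S: +{b}
  FIRST(S)={a,b,d}  FIRST(A)={a}  FIRST(B)={d}  FIRST(C)={a,b,d}
pass 3: (stable)
  FIRST(S)={a,b,d}  FIRST(A)={a}  FIRST(B)={d}  FIRST(C)={a,b,d}

FOLLOW sets:
initialize: $ ∈ FOLLOW(S)
round 1:
  B→B S c: FOLLOW(B) ⊇ FIRST(S) = {a,b,d}; new: +{a,b,d}
  B→B S c: FOLLOW(S) ⊇ FIRST(c) = {c}; new: +{c}
  B→B c C: FOLLOW(B) ⊇ FIRST(c) = {c}; new: +{c}
  B→B c C: FOLLOW(C) ⊇ FOLLOW(B) ⊇ {a,b,c,d}; new: +{a,b,c,d}
  C→S S: FOLLOW(S) ⊇ FIRST(S) = {a,b,d}; new: +{a,b,d}
  S→a B: FOLLOW(B) ⊇ FOLLOW(S) ⊇ {$,a,b,c,d}; new: +{$}
  S→b A: FOLLOW(A) ⊇ FOLLOW(S) ⊇ {$,a,b,c,d}; new: +{$,a,b,c,d}
  S→d C: FOLLOW(C) ⊇ FOLLOW(S) ⊇ {$,a,b,c,d}; new: +{$}
  FOLLOW[S]={$,a,b,c,d}  FOLLOW[A]={$,a,b,c,d}  FOLLOW[B]={$,a,b,c,d}  FOLLOW[C]={$,a,b,c,d}
round 2: (stable)
  FOLLOW[S]={$,a,b,c,d}  FOLLOW[A]={$,a,b,c,d}  FOLLOW[B]={$,a,b,c,d}  FOLLOW[C]={$,a,b,c,d}

FOLLOW(B) = ["$", "a", "b", "c", "d"]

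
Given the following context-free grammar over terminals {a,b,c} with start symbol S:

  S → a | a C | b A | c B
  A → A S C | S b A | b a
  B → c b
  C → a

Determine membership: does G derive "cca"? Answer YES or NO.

Convert to CNF:
  S -> T0 A | T1 C | T2 B | a
  A -> A X3 | S X4 | T0 T1
  B -> T2 T0
  C -> a
  T0 -> b
  T1 -> a
  T2 -> c
  X3 -> S C
  X4 -> T0 A

CYK fill:
  cell(0,0) c: {T2}  orig:{}
  cell(1,1) c: {T2}  orig:{}
  cell(2,2) a: {C,S,T1}  orig:{C,S}
  cell(0,1) cc: ∅
  cell(1,2) ca: ∅
  cell(0,2) cca: ∅

S ∉ T[0,2] ⇒ NO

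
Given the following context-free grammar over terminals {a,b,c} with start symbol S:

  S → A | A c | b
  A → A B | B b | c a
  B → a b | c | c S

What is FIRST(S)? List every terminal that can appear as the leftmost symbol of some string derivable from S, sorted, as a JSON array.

Compute FIRST by fixpoint:
iter 1:
  A via A→c a: +{c}
  B via B→a b: +{a}
  B via B→c: +{c}
  S via S→A: +{c}
  S via S→b: +{b}
  FIRST[S]={b,c}  FIRST[A]={c}  FIRST[B]={a,c}
iter 2:
  A via A→B b: +{a}
  S via S→A: +{a}
  FIRST[S]={a,b,c}  FIRST[A]={a,c}  FIRST[B]={a,c}
iter 3: — fixpoint
  FIRST[S]={a,b,c}  FIRST[A]={a,c}  FIRST[B]={a,c}

FIRST(S) = ["a", "b", "c"]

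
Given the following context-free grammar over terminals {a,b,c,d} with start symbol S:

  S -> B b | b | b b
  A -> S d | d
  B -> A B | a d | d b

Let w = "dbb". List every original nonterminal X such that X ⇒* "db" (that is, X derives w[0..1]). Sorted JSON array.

CNF form of G:
  S -> B T2 | T2 T2 | b
  A -> S T0 | d
  B -> A B | T0 T2 | T1 T0
  T0 -> d
  T1 -> a
  T2 -> b

Fill CYK table bottom-up — only the sub-triangle for w[0..1]:
  T[0,0] 'd' = {A,T0}  orig:{A}
  T[1,1] 'b' = {S,T2}  orig:{S}
  T[0,1] 'db' = {B}

Original NTs in T[0,1] deriving "db": ["B"]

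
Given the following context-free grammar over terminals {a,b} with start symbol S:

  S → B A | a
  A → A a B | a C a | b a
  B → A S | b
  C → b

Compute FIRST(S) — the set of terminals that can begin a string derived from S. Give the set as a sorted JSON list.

FIRST sets, iterate to fixpoint:
[1]
  A via A→a C a: +{a}
  A via A→b a: +{b}
  B via B→A S: +{a,b}
  C via C→b: +{b}
  S via S→B A: +{a,b}
  FIRST[S]={a,b}  FIRST[A]={a,b}  FIRST[B]={a,b}  FIRST[C]={b}
[2] (stable)
  FIRST[S]={a,b}  FIRST[A]={a,b}  FIRST[B]={a,b}  FIRST[C]={b}

FIRST(S) = ["a", "b"]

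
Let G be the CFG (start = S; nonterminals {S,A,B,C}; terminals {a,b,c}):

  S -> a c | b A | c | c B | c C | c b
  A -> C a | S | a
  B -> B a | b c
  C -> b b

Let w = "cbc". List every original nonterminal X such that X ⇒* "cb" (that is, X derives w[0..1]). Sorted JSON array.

CNF form of G:
  S -> T0 T1 | T1 B | T1 C | T1 T2 | T2 A | c
  A -> C T0 | T0 T1 | T1 B | T1 C | T1 T2 | T2 A | a | c
  B -> B T0 | T2 T1
  C -> T2 T2
  T0 -> a
  T1 -> c
  T2 -> b

CYK fill, restricted to cells inside w[0..1]:
  cell(0,0) c: {A,S,T1}  orig:{A,S}
  cell(1,1) b: {T2}  orig:{}
  cell(0,1) cb: {A,S}

Original NTs in T[0,1] deriving "cb": ["A", "S"]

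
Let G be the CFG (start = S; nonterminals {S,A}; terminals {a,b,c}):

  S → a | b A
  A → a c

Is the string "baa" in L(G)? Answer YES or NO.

CNF form of G:
  S -> T2 A | a
  A -> T0 T1
  T0 -> a
  T1 -> c
  T2 -> b

CYK table (by increasing span):
  [0..0]={T2}  "b"  orig:{}
  [1..1]={S,T0}  "a"  orig:{S}
  [2..2]={S,T0}  "a"  orig:{S}
  [0..1]=∅  "ba"
  [1..2]=∅  "aa"
  [0..2]=∅  "baa"

S ∉ T[0,2] ⇒ NO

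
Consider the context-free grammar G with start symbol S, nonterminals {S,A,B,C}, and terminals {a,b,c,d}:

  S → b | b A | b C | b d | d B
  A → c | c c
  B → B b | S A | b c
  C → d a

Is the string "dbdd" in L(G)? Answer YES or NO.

Convert to CNF:
  S -> T1 A | T1 C | T1 T2 | T2 B | b
  A -> T0 T0 | c
  B -> B T1 | S A | T1 T0
  C -> T2 T3
  T0 -> c
  T1 -> b
  T2 -> d
  T3 -> a

CYK table (by increasing span):
  cell(0,0) d: {T2}  orig:{}
  cell(1,1) b: {S,T1}  orig:{S}
  cell(2,2) d: {T2}  orig:{}
  cell(3,3) d: {T2}  orig:{}
  cell(0,1) db: ∅
  cell(1,2) bd: {S}
  cell(2,3) dd: ∅
  cell(0,2) dbd: ∅
  cell(1,3) bdd: ∅
  cell(0,3) dbdd: ∅

S ∉ T[0,3] ⇒ NO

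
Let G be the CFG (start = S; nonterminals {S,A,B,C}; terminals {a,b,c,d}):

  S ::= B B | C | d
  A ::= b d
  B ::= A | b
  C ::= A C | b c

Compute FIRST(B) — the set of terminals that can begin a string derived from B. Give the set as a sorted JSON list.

FIRST iteration:
pass 1:
  A via A→b d: +{b}
  B via B→A: +{b}
  C via C→A C: +{b}
  S via S→B B: +{b}
  S via S→d: +{d}
  S: {b,d}  A: {b}  B: {b}  C: {b}
pass 2: (no change)
  S: {b,d}  A: {b}  B: {b}  C: {b}

FIRST(B) = ["b"]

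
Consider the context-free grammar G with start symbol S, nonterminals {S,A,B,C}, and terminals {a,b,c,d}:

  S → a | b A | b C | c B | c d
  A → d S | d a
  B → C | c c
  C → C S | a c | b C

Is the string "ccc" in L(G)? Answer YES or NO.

CNF form of G:
  S -> T2 B | T2 T0 | T3 A | T3 C | a
  A -> T0 S | T0 T1
  B -> C S | T1 T2 | T2 T2 | T3 C
  C -> C S | T1 T2 | T3 C
  T0 -> d
  T1 -> a
  T2 -> c
  T3 -> b

CYK fill:
  [0..0]={T2}  "c"  orig:{}
  [1..1]={T2}  "c"  orig:{}
  [2..2]={T2}  "c"  orig:{}
  [0..1]={B}  "cc"
  [1..2]={B}  "cc"
  [0..2]={S}  "ccc"

S ∈ T[0,2] ⇒ YES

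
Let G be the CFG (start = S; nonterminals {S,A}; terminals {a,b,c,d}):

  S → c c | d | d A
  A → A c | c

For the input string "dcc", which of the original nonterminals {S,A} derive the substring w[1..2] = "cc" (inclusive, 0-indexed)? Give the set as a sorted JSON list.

CNF form of G:
  S -> T0 T0 | T1 A | d
  A -> A T0 | c
  T0 -> c
  T1 -> d

Fill CYK table bottom-up (cells [i..j] with 1 ≤ i ≤ j ≤ 2 only):
  [1..1]={A,T0}  "c"  orig:{A}
  [2..2]={A,T0}  "c"  orig:{A}
  [1..2]={A,S}  "cc"

Original NTs in T[1,2] deriving "cc": ["A", "S"]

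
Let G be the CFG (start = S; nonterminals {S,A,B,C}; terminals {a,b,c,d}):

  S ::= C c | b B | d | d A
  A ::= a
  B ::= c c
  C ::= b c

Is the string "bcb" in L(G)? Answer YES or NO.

CNF form of G:
  S -> C T0 | T1 B | T2 A | d
  A -> a
  B -> T0 T0
  C -> T1 T0
  T0 -> c
  T1 -> b
  T2 -> d

CYK table (by increasing span):
  T[0,0] 'b' = {T1}  orig:{}
  T[1,1] 'c' = {T0}  orig:{}
  T[2,2] 'b' = {T1}  orig:{}
  T[0,1] 'bc' = {C}
  T[1,2] 'cb' = ∅
  T[0,2] 'bcb' = ∅

S ∉ T[0,2] ⇒ NO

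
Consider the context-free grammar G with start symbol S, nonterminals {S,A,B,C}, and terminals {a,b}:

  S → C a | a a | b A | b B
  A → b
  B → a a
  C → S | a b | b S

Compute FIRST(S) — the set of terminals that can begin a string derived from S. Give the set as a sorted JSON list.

Compute FIRST by fixpoint:
pass 1:
  A via A→b: +{b}
  B via B→a a: +{a}
  C via C→a b: +{a}
  C via C→b S: +{b}
  S via S→C a: +{a,b}
  FIRST[S]={a,b}  FIRST[A]={b}  FIRST[B]={a}  FIRST[C]={a,b}
pass 2: (stable)
  FIRST[S]={a,b}  FIRST[A]={b}  FIRST[B]={a}  FIRST[C]={a,b}

FIRST(S) = ["a", "b"]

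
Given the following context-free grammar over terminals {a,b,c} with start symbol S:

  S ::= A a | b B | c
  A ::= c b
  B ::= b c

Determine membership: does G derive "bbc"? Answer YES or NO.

Convert to CNF:
  S -> A T2 | T1 B | c
  A -> T0 T1
  B -> T1 T0
  T0 -> c
  T1 -> b
  T2 -> a

CYK table (by increasing span):
  cell(0,0) b: {T1}  orig:{}
  cell(1,1) b: {T1}  orig:{}
  cell(2,2) c: {S,T0}  orig:{S}
  cell(0,1) bb: ∅
  cell(1,2) bc: {B}
  cell(0,2) bbc: {S}

S ∈ T[0,2] ⇒ YES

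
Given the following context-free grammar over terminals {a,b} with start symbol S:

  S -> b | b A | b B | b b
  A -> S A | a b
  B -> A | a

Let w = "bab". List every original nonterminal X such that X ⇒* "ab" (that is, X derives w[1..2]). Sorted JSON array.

CNF form of G:
  S -> T1 A | T1 B | T1 T1 | b
  A -> S A | T0 T1
  B -> S A | T0 T1 | a
  T0 -> a
  T1 -> b

CYK fill (cells [i..j] with 1 ≤ i ≤ j ≤ 2 only):
  [1..1]={B,T0}  "a"  orig:{B}
  [2..2]={S,T1}  "b"  orig:{S}
  [1..2]={A,B}  "ab"

Original NTs in T[1,2] deriving "ab": ["A", "B"]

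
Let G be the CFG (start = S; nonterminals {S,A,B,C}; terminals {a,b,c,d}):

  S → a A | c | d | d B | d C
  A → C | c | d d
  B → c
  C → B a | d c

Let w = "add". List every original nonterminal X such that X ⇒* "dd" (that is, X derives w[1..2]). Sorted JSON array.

CNF form of G:
  S -> T0 A | T1 B | T1 C | c | d
  A -> B T0 | T1 T1 | T1 T2 | c
  B -> c
  C -> B T0 | T1 T2
  T0 -> a
  T1 -> d
  T2 -> c

CYK table (by increasing span) (cells [i..j] with 1 ≤ i ≤ j ≤ 2 only):
  T[1,1] 'd' = {S,T1}  orig:{S}
  T[2,2] 'd' = {S,T1}  orig:{S}
  T[1,2] 'dd' = {A}

Original NTs in T[1,2] deriving "dd": ["A"]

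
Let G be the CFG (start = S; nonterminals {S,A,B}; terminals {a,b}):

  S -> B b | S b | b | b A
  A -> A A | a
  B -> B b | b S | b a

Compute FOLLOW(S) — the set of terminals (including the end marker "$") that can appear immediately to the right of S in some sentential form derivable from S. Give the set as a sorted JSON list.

FIRST sets, iterate to fixpoint:
[1]
  A via A→a: +{a}
  B via B→b S: +{b}
  S via S→B b: +{b}
  S: {b}  A: {a}  B: {b}
[2] done
  S: {b}  A: {a}  B: {b}

FOLLOW sets:
FOLLOW(S) := {$}
iter 1:
  A→A A: FOLLOW(A) ⊇ FIRST(A) = {a}; new: +{a}
  B→B b: FOLLOW(B) ⊇ FIRST(b) = {b}; new: +{b}
  B→b S: FOLLOW(S) ⊇ FOLLOW(B) ⊇ {b}; new: +{b}
  S→b A: FOLLOW(A) ⊇ FOLLOW(S) ⊇ {$,b}; new: +{$,b}
  S: {$,b}  A: {$,a,b}  B: {b}
iter 2: (stable)
  S: {$,b}  A: {$,a,b}  B: {b}

FOLLOW(S) = ["$", "b"]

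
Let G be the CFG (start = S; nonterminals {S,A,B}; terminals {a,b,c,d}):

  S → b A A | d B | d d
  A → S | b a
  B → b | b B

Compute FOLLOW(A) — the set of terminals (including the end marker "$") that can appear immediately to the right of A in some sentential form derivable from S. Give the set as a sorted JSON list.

FIRST iteration:
iter 1:
  A via A→b a: +{b}
  B via B→b: +{b}
  S via S→b A A: +{b}
  S via S→d B: +{d}
  S: {b,d}  A: {b}  B: {b}
iter 2:
  A via A→S: +{d}
  S: {b,d}  A: {b,d}  B: {b}
iter 3: (stable)
  S: {b,d}  A: {b,d}  B: {b}

Compute FOLLOW by fixpoint:
seed FOLLOW(S) with $
pass 1:
  S→b A A: FOLLOW(A) ⊇ FIRST(A) = {b,d}; new: +{b,d}
  S→b A A: FOLLOW(A) ⊇ FOLLOW(S) ⊇ {$}; new: +{$}
  S→d B: FOLLOW(B) ⊇ FOLLOW(S) ⊇ {$}; new: +{$}
  FOLLOW(S)={$}  FOLLOW(A)={$,b,d}  FOLLOW(B)={$}
pass 2:
  A→S: FOLLOW(S) ⊇ FOLLOW(A) ⊇ {$,b,d}; new: +{b,d}
  S→d B: FOLLOW(B) ⊇ FOLLOW(S) ⊇ {$,b,d}; new: +{b,d}
  FOLLOW(S)={$,b,d}  FOLLOW(A)={$,b,d}  FOLLOW(B)={$,b,d}
pass 3: (stable)
  FOLLOW(S)={$,b,d}  FOLLOW(A)={$,b,d}  FOLLOW(B)={$,b,d}

FOLLOW(A) = ["$", "b", "d"]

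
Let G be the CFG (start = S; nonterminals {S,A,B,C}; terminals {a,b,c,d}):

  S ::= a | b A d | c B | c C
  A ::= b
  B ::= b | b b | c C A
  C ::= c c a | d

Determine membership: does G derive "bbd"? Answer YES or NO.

CNF form of G:
  S -> T0 X6 | T1 B | T1 C | a
  A -> b
  B -> T0 T0 | T1 X4 | b
  C -> T1 X5 | d
  T0 -> b
  T1 -> c
  T2 -> a
  T3 -> d
  X4 -> C A
  X5 -> T1 T2
  X6 -> A T3

CYK table (by increasing span):
  cell(0,0) b: {A,B,T0}  orig:{A,B}
  cell(1,1) b: {A,B,T0}  orig:{A,B}
  cell(2,2) d: {C,T3}  orig:{C}
  cell(0,1) bb: {B}
  cell(1,2) bd: {X6}  orig:{}
  cell(0,2) bbd: {S}

S ∈ T[0,2] ⇒ YES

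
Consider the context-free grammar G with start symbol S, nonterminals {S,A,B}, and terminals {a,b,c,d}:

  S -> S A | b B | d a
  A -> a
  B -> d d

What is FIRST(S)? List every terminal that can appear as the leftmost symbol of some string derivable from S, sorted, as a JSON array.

FIRST iteration:
iter 1:
  A via A→a: +{a}
  B via B→d d: +{d}
  S via S→b B: +{b}
  S via S→d a: +{d}
  S: {b,d}  A: {a}  B: {d}
iter 2: — fixpoint
  S: {b,d}  A: {a}  B: {d}

FIRST(S) = ["b", "d"]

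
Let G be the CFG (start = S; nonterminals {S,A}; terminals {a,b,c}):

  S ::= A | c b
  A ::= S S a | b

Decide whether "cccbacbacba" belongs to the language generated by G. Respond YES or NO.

CNF form of G:
  S -> S X4 | T1 T2 | b
  A -> S X3 | b
  T0 -> a
  T1 -> c
  T2 -> b
  X3 -> S T0
  X4 -> S T0

Fill CYK table bottom-up:
  T[0,0] 'c' = {T1}  orig:{}
  T[1,1] 'c' = {T1}  orig:{}
  T[2,2] 'c' = {T1}  orig:{}
  T[3,3] 'b' = {A,S,T2}  orig:{A,S}
  T[4,4] 'a' = {T0}  orig:{}
  T[5,5] 'c' = {T1}  orig:{}
  T[6,6] 'b' = {A,S,T2}  orig:{A,S}
  T[7,7] 'a' = {T0}  orig:{}
  T[8,8] 'c' = {T1}  orig:{}
  T[9,9] 'b' = {A,S,T2}  orig:{A,S}
  T[10,10] 'a' = {T0}  orig:{}
  T[0,1] 'cc' = ∅
  T[1,2] 'cc' = ∅
  T[2,3] 'cb' = {S}
  T[3,4] 'ba' = {X3,X4}  orig:{}
  T[4,5] 'ac' = ∅
  T[5,6] 'cb' = {S}
  T[6,7] 'ba' = {X3,X4}  orig:{}
  T[7,8] 'ac' = ∅
  T[8,9] 'cb' = {S}
  T[9,10] 'ba' = {X3,X4}  orig:{}
  T[0,2] 'ccc' = ∅
  T[1,3] 'ccb' = ∅
  T[2,4] 'cba' = {X3,X4}  orig:{}
  T[3,5] 'bac' = ∅
  T[4,6] 'acb' = ∅
  T[5,7] 'cba' = {X3,X4}  orig:{}
  T[6,8] 'bac' = ∅
  T[7,9] 'acb' = ∅
  T[8,10] 'cba' = {X3,X4}  orig:{}
  T[0,3] 'cccb' = ∅
  T[1,4] 'ccba' = ∅
  T[2,5] 'cbac' = ∅
  T[3,6] 'bacb' = ∅
  T[4,7] 'acba' = ∅
  T[5,8] 'cbac' = ∅
  T[6,9] 'bacb' = ∅
  T[7,10] 'acba' = ∅
  T[0,4] 'cccba' = ∅
  T[1,5] 'ccbac' = ∅
  T[2,6] 'cbacb' = ∅
  T[3,7] 'bacba' = ∅
  T[4,8] 'acbac' = ∅
  T[5,9] 'cbacb' = ∅
  T[6,10] 'bacba' = ∅
  T[0,5] 'cccbac' = ∅
  T[1,6] 'ccbacb' = ∅
  T[2,7] 'cbacba' = ∅
  T[3,8] 'bacbac' = ∅
  T[4,9] 'acbacb' = ∅
  T[5,10] 'cbacba' = ∅
  T[0,6] 'cccbacb' = ∅
  T[1,7] 'ccbacba' = ∅
  T[2,8] 'cbacbac' = ∅
  T[3,9] 'bacbacb' = ∅
  T[4,10] 'acbacba' = ∅
  T[0,7] 'cccbacba' = ∅
  T[1,8] 'ccbacbac' = ∅
  T[2,9] 'cbacbacb' = ∅
  T[3,10] 'bacbacba' = ∅
  T[0,8] 'cccbacbac' = ∅
  T[1,9] 'ccbacbacb' = ∅
  T[2,10] 'cbacbacba' = ∅
  T[0,9] 'cccbacbacb' = ∅
  T[1,10] 'ccbacbacba' = ∅
  T[0,10] 'cccbacbacba' = ∅

S ∉ T[0,10] ⇒ NO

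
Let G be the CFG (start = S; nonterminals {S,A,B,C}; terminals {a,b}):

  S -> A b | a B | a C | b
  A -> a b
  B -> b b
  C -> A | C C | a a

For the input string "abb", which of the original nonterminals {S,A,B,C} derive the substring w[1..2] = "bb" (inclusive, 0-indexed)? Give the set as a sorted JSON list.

CNF form of G:
  S -> A T1 | T0 B | T0 C | b
  A -> T0 T1
  B -> T1 T1
  C -> C C | T0 T0 | T0 T1
  T0 -> a
  T1 -> b

CYK fill, restricted to cells inside w[1..2]:
  [1..1]={S,T1}  "b"  orig:{S}
  [2..2]={S,T1}  "b"  orig:{S}
  [1..2]={B}  "bb"

Original NTs in T[1,2] deriving "bb": ["B"]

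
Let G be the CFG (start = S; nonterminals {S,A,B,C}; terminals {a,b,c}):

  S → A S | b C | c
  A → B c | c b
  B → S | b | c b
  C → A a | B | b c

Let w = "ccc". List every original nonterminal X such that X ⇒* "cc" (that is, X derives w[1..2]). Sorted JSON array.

CNF form of G:
  S -> A S | T1 C | c
  A -> B T0 | T0 T1
  B -> A S | T0 T1 | T1 C | b | c
  C -> A S | A T2 | T0 T1 | T1 C | T1 T0 | b | c
  T0 -> c
  T1 -> b
  T2 -> a

CYK table (by increasing span), restricted to cells inside w[1..2]:
  T[1,1] 'c' = {B,C,S,T0}  orig:{B,C,S}
  T[2,2] 'c' = {B,C,S,T0}  orig:{B,C,S}
  T[1,2] 'cc' = {A}

Original NTs in T[1,2] deriving "cc": ["A"]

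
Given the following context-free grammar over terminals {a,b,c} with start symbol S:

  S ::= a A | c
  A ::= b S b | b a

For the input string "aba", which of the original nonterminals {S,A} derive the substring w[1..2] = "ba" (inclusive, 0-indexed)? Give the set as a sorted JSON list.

Convert to CNF:
  S -> T1 A | c
  A -> T0 T1 | T0 X2
  T0 -> b
  T1 -> a
  X2 -> S T0

CYK fill, restricted to cells inside w[1..2]:
  T[1,1] 'b' = {T0}  orig:{}
  T[2,2] 'a' = {T1}  orig:{}
  T[1,2] 'ba' = {A}

Original NTs in T[1,2] deriving "ba": ["A"]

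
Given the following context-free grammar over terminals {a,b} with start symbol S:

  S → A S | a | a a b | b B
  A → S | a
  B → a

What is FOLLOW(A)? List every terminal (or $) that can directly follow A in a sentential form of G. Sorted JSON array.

FIRST sets, iterate to fixpoint:
round 1:
  A via A→a: +{a}
  B via B→a: +{a}
  S via S→A S: +{a}
  S via S→b B: +{b}
  S: {a,b}  A: {a}  B: {a}
round 2:
  A via A→S: +{b}
  S: {a,b}  A: {a,b}  B: {a}
round 3: done
  S: {a,b}  A: {a,b}  B: {a}

FOLLOW iteration:
seed FOLLOW(S) with $
round 1:
  S→A S: FOLLOW(A) ⊇ FIRST(S) = {a,b}; new: +{a,b}
  S→b B: FOLLOW(B) ⊇ FOLLOW(S) ⊇ {$}; new: +{$}
  S: {$}  A: {a,b}  B: {$}
round 2:
  A→S: FOLLOW(S) ⊇ FOLLOW(A) ⊇ {a,b}; new: +{a,b}
  S→b B: FOLLOW(B) ⊇ FOLLOW(S) ⊇ {$,a,b}; new: +{a,b}
  S: {$,a,b}  A: {a,b}  B: {$,a,b}
round 3: — fixpoint
  S: {$,a,b}  A: {a,b}  B: {$,a,b}

FOLLOW(A) = ["a", "b"]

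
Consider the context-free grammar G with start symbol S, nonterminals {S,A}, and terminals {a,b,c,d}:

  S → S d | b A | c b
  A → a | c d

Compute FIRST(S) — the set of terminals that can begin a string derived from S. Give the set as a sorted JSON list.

FIRST iteration:
iter 1:
  A via A→a: +{a}
  A via A→c d: +{c}
  S via S→b A: +{b}
  S via S→c b: +{c}
  S: {b,c}  A: {a,c}
iter 2: — fixpoint
  S: {b,c}  A: {a,c}

FIRST(S) = ["b", "c"]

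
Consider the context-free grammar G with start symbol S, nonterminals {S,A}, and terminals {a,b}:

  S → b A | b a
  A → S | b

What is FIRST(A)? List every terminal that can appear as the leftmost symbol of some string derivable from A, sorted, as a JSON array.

FIRST sets, iterate to fixpoint:
round 1:
  A via A→b: +{b}
  S via S→b A: +{b}
  FIRST(S)={b}  FIRST(A)={b}
round 2: (no change)
  FIRST(S)={b}  FIRST(A)={b}

FIRST(A) = ["b"]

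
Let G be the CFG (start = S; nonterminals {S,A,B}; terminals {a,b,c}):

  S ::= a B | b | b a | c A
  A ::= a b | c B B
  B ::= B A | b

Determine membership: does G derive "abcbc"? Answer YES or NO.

Convert to CNF:
  S -> T0 B | T1 T0 | T2 A | b
  A -> T0 T1 | T2 X3
  B -> B A | b
  T0 -> a
  T1 -> b
  T2 -> c
  X3 -> B B

CYK table (by increasing span):
  cell(0,0) a: {T0}  orig:{}
  cell(1,1) b: {B,S,T1}  orig:{B,S}
  cell(2,2) c: {T2}  orig:{}
  cell(3,3) b: {B,S,T1}  orig:{B,S}
  cell(4,4) c: {T2}  orig:{}
  cell(0,1) ab: {A,S}
  cell(1,2) bc: ∅
  cell(2,3) cb: ∅
  cell(3,4) bc: ∅
  cell(0,2) abc: ∅
  cell(1,3) bcb: ∅
  cell(2,4) cbc: ∅
  cell(0,3) abcb: ∅
  cell(1,4) bcbc: ∅
  cell(0,4) abcbc: ∅

S ∉ T[0,4] ⇒ NO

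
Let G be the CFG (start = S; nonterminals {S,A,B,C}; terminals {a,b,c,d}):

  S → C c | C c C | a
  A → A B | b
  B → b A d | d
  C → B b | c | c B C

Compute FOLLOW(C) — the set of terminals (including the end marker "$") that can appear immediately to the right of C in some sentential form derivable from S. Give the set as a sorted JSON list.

FIRST iteration:
pass 1:
  A via A→b: +{b}
  B via B→b A d: +{b}
  B via B→d: +{d}
  C via C→B b: +{b,d}
  C via C→c: +{c}
  S via S→C c: +{b,c,d}
  S via S→a: +{a}
  S: {a,b,c,d}  A: {b}  B: {b,d}  C: {b,c,d}
pass 2: (no change)
  S: {a,b,c,d}  A: {b}  B: {b,d}  C: {b,c,d}

FOLLOW sets:
seed FOLLOW(S) with $
[1]
  A→A B: FOLLOW(A) ⊇ FIRST(B) = {b,d}; new: +{b,d}
  A→A B: FOLLOW(B) ⊇ FOLLOW(A) ⊇ {b,d}; new: +{b,d}
  C→c B C: FOLLOW(B) ⊇ FIRST(C) = {b,c,d}; new: +{c}
  S→C c: FOLLOW(C) ⊇ FIRST(c) = {c}; new: +{c}
  S→C c C: FOLLOW(C) ⊇ FOLLOW(S) ⊇ {$}; new: +{$}
  S: {$}  A: {b,d}  B: {b,c,d}  C: {$,c}
[2] — fixpoint
  S: {$}  A: {b,d}  B: {b,c,d}  C: {$,c}

FOLLOW(C) = ["$", "c"]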